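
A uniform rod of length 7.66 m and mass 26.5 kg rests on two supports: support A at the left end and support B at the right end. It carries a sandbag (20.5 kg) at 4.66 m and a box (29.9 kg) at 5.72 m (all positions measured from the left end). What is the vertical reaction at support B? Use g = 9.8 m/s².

R_B ≈ 471 N

About support A:
Beam weight: 26.5 × 9.8 = 259.7 N down at 3.83 m → arm 3.83 m, τ = 259.7 × 3.83 = 994.7 N·m clockwise.
Sandbag: 20.5 × 9.8 = 200.9 N down at 4.66 m → arm 4.66 m, τ = 200.9 × 4.66 = 936.2 N·m clockwise.
Box: 29.9 × 9.8 = 293 N down at 5.72 m → arm 5.72 m, τ = 293 × 5.72 = 1676 N·m clockwise.
Net load moment about support A = 3607 N·m clockwise.
Reaction R at support B is upward at 7.66 m, arm 7.66 m → moment R × 7.66 counterclockwise.
For rotational equilibrium, R × 7.66 = 3607, so R = 471 N.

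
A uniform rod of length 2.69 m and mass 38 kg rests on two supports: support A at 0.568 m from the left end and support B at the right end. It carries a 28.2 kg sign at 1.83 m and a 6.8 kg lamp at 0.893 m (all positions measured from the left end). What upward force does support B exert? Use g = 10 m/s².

About support A:
Beam weight: 38 × 10 = 380 N down at 1.345 m → arm 0.777 m, τ = 380 × 0.777 = 295.3 N·m clockwise.
Sign: 28.2 × 10 = 282 N down at 1.83 m → arm 1.262 m, τ = 282 × 1.262 = 355.9 N·m clockwise.
Lamp: 6.8 × 10 = 68 N down at 0.893 m → arm 0.325 m, τ = 68 × 0.325 = 22.1 N·m clockwise.
Net load moment about support A = 673.3 N·m clockwise.
Reaction R at support B is upward at 2.69 m, arm 2.122 m → moment R × 2.122 counterclockwise.
Στ = 0 ⇒ R × 2.122 = 673.3 ⇒ R = 317 N.

R_B ≈ 317 N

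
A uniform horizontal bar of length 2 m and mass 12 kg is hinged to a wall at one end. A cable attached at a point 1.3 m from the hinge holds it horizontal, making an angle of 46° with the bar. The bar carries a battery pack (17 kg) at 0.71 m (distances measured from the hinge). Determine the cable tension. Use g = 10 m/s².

Choose the hinge as the axis so the unknown hinge reaction has zero arm there.
Beam weight: 12 × 10 = 120 N down at 1 m → arm 1 m, τ = 120 × 1 = 120 N·m clockwise.
Battery pack: 17 × 10 = 170 N down at 0.71 m → arm 0.71 m, τ = 170 × 0.71 = 120.7 N·m clockwise.
Total clockwise load moment = 240.7 N·m.
The cable tension T acts at 1.3 m; only its component perpendicular to the bar, T sinθ, produces torque. sin 46° = 0.7193.
Balancing moments: T × 1.3 × 0.7193 = 240.7, giving T = 240.7 / 0.9351 = 257 N.

T ≈ 257 N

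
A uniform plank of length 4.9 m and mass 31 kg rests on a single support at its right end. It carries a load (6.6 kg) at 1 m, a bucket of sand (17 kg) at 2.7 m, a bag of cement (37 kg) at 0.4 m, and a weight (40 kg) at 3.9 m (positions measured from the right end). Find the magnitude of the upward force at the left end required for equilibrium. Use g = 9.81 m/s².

Taking torques about the right end:
Beam weight: 31 × 9.81 = 304.1 N down at 2.45 m → arm 2.45 m, τ = 304.1 × 2.45 = 745 N·m counterclockwise.
Load: 6.6 × 9.81 = 64.75 N down at 1 m → arm 1 m, τ = 64.75 × 1 = 64.75 N·m counterclockwise.
Bucket of sand: 17 × 9.81 = 166.8 N down at 2.7 m → arm 2.7 m, τ = 166.8 × 2.7 = 450.4 N·m counterclockwise.
Bag of cement: 37 × 9.81 = 363 N down at 0.4 m → arm 0.4 m, τ = 363 × 0.4 = 145.2 N·m counterclockwise.
Weight: 40 × 9.81 = 392.4 N down at 3.9 m → arm 3.9 m, τ = 392.4 × 3.9 = 1530 N·m counterclockwise.
Net moment of the loads = 2935 N·m counterclockwise.
The upward force F acts at the left end, arm 4.9 m, giving F × 4.9 clockwise.
Balancing moments: F × 4.9 = 2935, giving F = 2935 / 4.9 = 599 N.

F ≈ 599 N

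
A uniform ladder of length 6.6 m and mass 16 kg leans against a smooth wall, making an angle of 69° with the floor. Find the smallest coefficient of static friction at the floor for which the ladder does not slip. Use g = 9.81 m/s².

Sum moments about the foot of the ladder (the floor normal and friction both act there and drop out).
Ladder weight 16×9.81 = 157 N acts at 3.3 m along the ladder; its horizontal arm is 3.3·cos69° = 1.183 m → τ = 185.7 N·m clockwise.
Wall normal N acts horizontally at the top; its moment arm is the height L sinθ = 6.6·sin69° = 6.162 m, counterclockwise.
Balancing moments: N × 6.162 = 185.7, giving N = 30.14 N.
ΣFx = 0 ⇒ f = N_wall = 30.14 N. ΣFy = 0 ⇒ N_floor = 157 N.
μ_min = f / N_floor = 30.14 / 157 = 0.192.

μ_min ≈ 0.192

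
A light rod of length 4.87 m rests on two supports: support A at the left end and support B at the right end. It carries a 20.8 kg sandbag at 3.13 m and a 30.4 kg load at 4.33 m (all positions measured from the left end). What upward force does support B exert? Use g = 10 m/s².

About support A:
Sandbag: 20.8 × 10 = 208 N down at 3.13 m → arm 3.13 m, τ = 208 × 3.13 = 651 N·m clockwise.
Load: 30.4 × 10 = 304 N down at 4.33 m → arm 4.33 m, τ = 304 × 4.33 = 1316 N·m clockwise.
Net load moment about support A = 1967 N·m clockwise.
Reaction R at support B is upward at 4.87 m, arm 4.87 m → moment R × 4.87 counterclockwise.
For rotational equilibrium, R × 4.87 = 1967, so R = 404 N.

R_B ≈ 404 N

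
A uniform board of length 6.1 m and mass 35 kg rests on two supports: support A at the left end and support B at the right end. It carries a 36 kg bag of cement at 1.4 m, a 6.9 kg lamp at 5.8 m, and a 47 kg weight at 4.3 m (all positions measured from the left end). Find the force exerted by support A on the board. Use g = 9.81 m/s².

About support B:
Beam weight: 35 × 9.81 = 343.4 N down at 3.05 m → arm 3.05 m, τ = 343.4 × 3.05 = 1047 N·m counterclockwise.
Bag of cement: 36 × 9.81 = 353.2 N down at 1.4 m → arm 4.7 m, τ = 353.2 × 4.7 = 1660 N·m counterclockwise.
Lamp: 6.9 × 9.81 = 67.69 N down at 5.8 m → arm 0.3 m, τ = 67.69 × 0.3 = 20.31 N·m counterclockwise.
Weight: 47 × 9.81 = 461.1 N down at 4.3 m → arm 1.8 m, τ = 461.1 × 1.8 = 830 N·m counterclockwise.
Net load moment about support B = 3557 N·m counterclockwise.
Reaction R at support A is upward at 0 m, arm 6.1 m → moment R × 6.1 clockwise.
Setting net torque to zero: R × 6.1 = 3557 → R = 583 N.

R_A ≈ 583 N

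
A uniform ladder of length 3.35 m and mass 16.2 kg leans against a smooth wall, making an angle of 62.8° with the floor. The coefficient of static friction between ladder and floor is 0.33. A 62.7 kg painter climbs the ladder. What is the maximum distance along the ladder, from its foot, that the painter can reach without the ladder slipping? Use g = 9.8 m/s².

d ≈ 2.27 m

Taking torques about the foot of the ladder:
Ladder weight 16.2×9.8 = 158.8 N acts at 1.675 m along the ladder; its horizontal arm is 1.675·cos62.8° = 0.7656 m → τ = 121.6 N·m clockwise.
Painter weight 62.7×9.8 = 614.5 N at distance d → arm d·cos62.8° → τ = 614.5·d·0.4571 clockwise.
Wall normal N at the top has arm L sinθ = 2.98 m counterclockwise, so Στ = 0 gives N·2.98 = 121.6 + 280.9·d.
ΣFy = 0 ⇒ N_floor = 773.3 N, so the maximum friction is μ_s·N_floor = 0.33×773.3 = 255.2 N. ΣFx = 0 ⇒ N_wall = f, so at the slipping point N = 255.2 N.
Substituting: 255.2×2.98 = 121.6 + 280.9·d ⇒ d = (760.5 − 121.6) / 280.9 = 2.27 m.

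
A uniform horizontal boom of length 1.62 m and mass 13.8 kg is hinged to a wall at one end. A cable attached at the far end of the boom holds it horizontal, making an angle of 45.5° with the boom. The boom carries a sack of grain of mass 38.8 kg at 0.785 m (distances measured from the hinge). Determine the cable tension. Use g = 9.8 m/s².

T ≈ 353 N

About the hinge:
Beam weight: 13.8 × 9.8 = 135.2 N down at 0.81 m → arm 0.81 m, τ = 135.2 × 0.81 = 109.5 N·m clockwise.
Sack of grain: 38.8 × 9.8 = 380.2 N down at 0.785 m → arm 0.785 m, τ = 380.2 × 0.785 = 298.5 N·m clockwise.
Total clockwise load moment = 408 N·m.
The cable tension T acts at 1.62 m; only its component perpendicular to the boom, T sinθ, produces torque. sin 45.5° = 0.7133.
Balancing moments: T × 1.62 × 0.7133 = 408, giving T = 408 / 1.156 = 353 N.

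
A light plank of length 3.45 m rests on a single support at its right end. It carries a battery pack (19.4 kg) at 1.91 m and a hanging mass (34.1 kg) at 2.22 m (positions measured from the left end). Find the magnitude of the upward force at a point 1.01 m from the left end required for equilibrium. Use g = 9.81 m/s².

F ≈ 289 N

Sum moments about the right end (the unknown pivot reaction has zero arm there).
Battery pack: 19.4 × 9.81 = 190.3 N down at 1.91 m → arm 1.54 m, τ = 190.3 × 1.54 = 293.1 N·m counterclockwise.
Hanging mass: 34.1 × 9.81 = 334.5 N down at 2.22 m → arm 1.23 m, τ = 334.5 × 1.23 = 411.4 N·m counterclockwise.
Net moment of the loads = 704.5 N·m counterclockwise.
The upward force F acts at a point 1.01 m from the left end, arm 2.44 m, giving F × 2.44 clockwise.
Στ = 0 ⇒ F × 2.44 = 704.5 ⇒ F = 704.5 / 2.44 = 289 N.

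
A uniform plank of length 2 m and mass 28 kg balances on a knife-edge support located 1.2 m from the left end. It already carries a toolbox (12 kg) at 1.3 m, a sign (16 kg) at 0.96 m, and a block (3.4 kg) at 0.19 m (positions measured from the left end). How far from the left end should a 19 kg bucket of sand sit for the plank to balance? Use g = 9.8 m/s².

About the knife-edge support (at 1.2 m from the left end):
Beam weight: 28 × 9.8 = 274.4 N down at 1 m → arm 0.2 m, τ = 274.4 × 0.2 = 54.88 N·m counterclockwise.
Toolbox: 12 × 9.8 = 117.6 N down at 1.3 m → arm 0.1 m, τ = 117.6 × 0.1 = 11.76 N·m clockwise.
Sign: 16 × 9.8 = 156.8 N down at 0.96 m → arm 0.24 m, τ = 156.8 × 0.24 = 37.63 N·m counterclockwise.
Block: 3.4 × 9.8 = 33.32 N down at 0.19 m → arm 1.01 m, τ = 33.32 × 1.01 = 33.65 N·m counterclockwise.
Net moment of existing loads = 114.4 N·m counterclockwise.
The bucket of sand weighs 19 × 9.8 = 186.2 N and must supply an equal clockwise moment, so its lever arm about the knife-edge support is 114.4 / 186.2 = 0.614 m.
That puts it at 1.2 + 0.614 = 1.81 m from the left end.

x ≈ 1.81 m from the left end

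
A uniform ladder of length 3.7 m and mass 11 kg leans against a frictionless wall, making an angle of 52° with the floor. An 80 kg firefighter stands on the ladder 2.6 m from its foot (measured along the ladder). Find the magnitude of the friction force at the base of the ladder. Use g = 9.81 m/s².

About the foot of the ladder:
Ladder weight 11×9.81 = 107.9 N acts at 1.85 m along the ladder; its horizontal arm is 1.85·cos52° = 1.139 m → τ = 122.9 N·m clockwise.
Firefighter: 80×9.81 = 784.8 N at 2.6 m → arm 1.601 m → τ = 1256 N·m clockwise.
Wall normal N acts horizontally at the top; its moment arm is the height L sinθ = 3.7·sin52° = 2.916 m, counterclockwise.
Στ = 0 ⇒ N × 2.916 = 1379 ⇒ N = 473 N.
ΣFx = 0: friction at the foot balances the wall's push, so f = N_wall = 473 N.

f ≈ 473 N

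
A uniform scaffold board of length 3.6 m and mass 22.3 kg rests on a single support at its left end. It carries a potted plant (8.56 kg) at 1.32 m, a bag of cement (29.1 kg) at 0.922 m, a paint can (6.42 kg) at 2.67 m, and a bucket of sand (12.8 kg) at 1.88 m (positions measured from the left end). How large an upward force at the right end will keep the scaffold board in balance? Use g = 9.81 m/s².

F ≈ 326 N

Take moments about the left end.
Beam weight: 22.3 × 9.81 = 218.8 N down at 1.8 m → arm 1.8 m, τ = 218.8 × 1.8 = 393.8 N·m clockwise.
Potted plant: 8.56 × 9.81 = 83.97 N down at 1.32 m → arm 1.32 m, τ = 83.97 × 1.32 = 110.8 N·m clockwise.
Bag of cement: 29.1 × 9.81 = 285.5 N down at 0.922 m → arm 0.922 m, τ = 285.5 × 0.922 = 263.2 N·m clockwise.
Paint can: 6.42 × 9.81 = 62.98 N down at 2.67 m → arm 2.67 m, τ = 62.98 × 2.67 = 168.2 N·m clockwise.
Bucket of sand: 12.8 × 9.81 = 125.6 N down at 1.88 m → arm 1.88 m, τ = 125.6 × 1.88 = 236.1 N·m clockwise.
Net moment of the loads = 1172 N·m clockwise.
The upward force F acts at the right end, arm 3.6 m, giving F × 3.6 counterclockwise.
Στ = 0 ⇒ F × 3.6 = 1172 ⇒ F = 1172 / 3.6 = 326 N.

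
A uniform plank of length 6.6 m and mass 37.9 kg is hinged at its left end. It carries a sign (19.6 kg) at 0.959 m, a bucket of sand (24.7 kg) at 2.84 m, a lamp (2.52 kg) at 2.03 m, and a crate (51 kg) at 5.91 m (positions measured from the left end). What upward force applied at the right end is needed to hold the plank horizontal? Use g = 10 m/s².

F ≈ 789 N

Sum moments about the left end (the unknown pivot reaction has zero arm there).
Beam weight: 37.9 × 10 = 379 N down at 3.3 m → arm 3.3 m, τ = 379 × 3.3 = 1251 N·m clockwise.
Sign: 19.6 × 10 = 196 N down at 0.959 m → arm 0.959 m, τ = 196 × 0.959 = 188 N·m clockwise.
Bucket of sand: 24.7 × 10 = 247 N down at 2.84 m → arm 2.84 m, τ = 247 × 2.84 = 701.5 N·m clockwise.
Lamp: 2.52 × 10 = 25.2 N down at 2.03 m → arm 2.03 m, τ = 25.2 × 2.03 = 51.16 N·m clockwise.
Crate: 51 × 10 = 510 N down at 5.91 m → arm 5.91 m, τ = 510 × 5.91 = 3014 N·m clockwise.
Net moment of the loads = 5206 N·m clockwise.
The upward force F acts at the right end, arm 6.6 m, giving F × 6.6 counterclockwise.
Στ = 0 ⇒ F × 6.6 = 5206 ⇒ F = 5206 / 6.6 = 789 N.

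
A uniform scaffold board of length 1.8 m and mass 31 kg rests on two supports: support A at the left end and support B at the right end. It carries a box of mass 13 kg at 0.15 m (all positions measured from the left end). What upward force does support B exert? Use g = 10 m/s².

R_B ≈ 166 N

About support A:
Beam weight: 31 × 10 = 310 N down at 0.9 m → arm 0.9 m, τ = 310 × 0.9 = 279 N·m clockwise.
Box: 13 × 10 = 130 N down at 0.15 m → arm 0.15 m, τ = 130 × 0.15 = 19.5 N·m clockwise.
Net load moment about support A = 298.5 N·m clockwise.
Reaction R at support B is upward at 1.8 m, arm 1.8 m → moment R × 1.8 counterclockwise.
Setting net torque to zero: R × 1.8 = 298.5 → R = 166 N.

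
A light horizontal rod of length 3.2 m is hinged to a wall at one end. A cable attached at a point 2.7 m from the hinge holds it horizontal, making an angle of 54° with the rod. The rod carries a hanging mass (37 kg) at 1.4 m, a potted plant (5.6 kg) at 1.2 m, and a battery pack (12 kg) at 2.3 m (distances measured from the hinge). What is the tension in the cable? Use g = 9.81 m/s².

Choose the hinge as the axis so the unknown hinge reaction has zero arm there.
Hanging mass: 37 × 9.81 = 363 N down at 1.4 m → arm 1.4 m, τ = 363 × 1.4 = 508.2 N·m clockwise.
Potted plant: 5.6 × 9.81 = 54.94 N down at 1.2 m → arm 1.2 m, τ = 54.94 × 1.2 = 65.93 N·m clockwise.
Battery pack: 12 × 9.81 = 117.7 N down at 2.3 m → arm 2.3 m, τ = 117.7 × 2.3 = 270.7 N·m clockwise.
Total clockwise load moment = 844.8 N·m.
The cable tension T acts at 2.7 m; only its component perpendicular to the rod, T sinθ, produces torque. sin 54° = 0.809.
Balancing moments: T × 2.7 × 0.809 = 844.8, giving T = 844.8 / 2.184 = 387 N.

T ≈ 387 N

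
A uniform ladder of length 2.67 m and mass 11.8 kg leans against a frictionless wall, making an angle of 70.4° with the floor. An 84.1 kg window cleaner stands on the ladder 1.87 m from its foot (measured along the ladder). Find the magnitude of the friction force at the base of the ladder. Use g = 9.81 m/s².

About the foot of the ladder:
Ladder weight 11.8×9.81 = 115.8 N acts at 1.335 m along the ladder; its horizontal arm is 1.335·cos70.4° = 0.4478 m → τ = 51.86 N·m clockwise.
Window cleaner: 84.1×9.81 = 825 N at 1.87 m → arm 0.6273 m → τ = 517.5 N·m clockwise.
Wall normal N acts horizontally at the top; its moment arm is the height L sinθ = 2.67·sin70.4° = 2.515 m, counterclockwise.
Balancing moments: N × 2.515 = 569.4, giving N = 226 N.
ΣFx = 0: friction at the foot balances the wall's push, so f = N_wall = 226 N.

f ≈ 226 N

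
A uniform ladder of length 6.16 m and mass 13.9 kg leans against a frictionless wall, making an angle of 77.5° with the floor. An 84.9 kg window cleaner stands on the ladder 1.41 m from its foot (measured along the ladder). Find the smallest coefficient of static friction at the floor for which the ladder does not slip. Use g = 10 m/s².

Sum moments about the foot of the ladder (the floor normal and friction both act there and drop out).
Ladder weight 13.9×10 = 139 N acts at 3.08 m along the ladder; its horizontal arm is 3.08·cos77.5° = 0.6666 m → τ = 92.66 N·m clockwise.
Window cleaner: 84.9×10 = 849 N at 1.41 m → arm 0.3052 m → τ = 259.1 N·m clockwise.
Wall normal N acts horizontally at the top; its moment arm is the height L sinθ = 6.16·sin77.5° = 6.014 m, counterclockwise.
Balancing moments: N × 6.014 = 351.8, giving N = 58.5 N.
ΣFx = 0 ⇒ f = N_wall = 58.5 N. ΣFy = 0 ⇒ N_floor = 988 N.
μ_min = f / N_floor = 58.5 / 988 = 0.0592.

μ_min ≈ 0.0592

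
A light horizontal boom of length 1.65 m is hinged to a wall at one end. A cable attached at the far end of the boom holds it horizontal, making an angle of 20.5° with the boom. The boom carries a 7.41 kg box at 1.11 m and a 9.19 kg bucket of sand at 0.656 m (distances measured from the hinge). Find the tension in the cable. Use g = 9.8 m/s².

T ≈ 242 N

Take moments about the hinge.
Box: 7.41 × 9.8 = 72.62 N down at 1.11 m → arm 1.11 m, τ = 72.62 × 1.11 = 80.61 N·m clockwise.
Bucket of sand: 9.19 × 9.8 = 90.06 N down at 0.656 m → arm 0.656 m, τ = 90.06 × 0.656 = 59.08 N·m clockwise.
Total clockwise load moment = 139.7 N·m.
The cable tension T acts at 1.65 m; only its component perpendicular to the boom, T sinθ, produces torque. sin 20.5° = 0.3502.
Στ = 0 ⇒ T × 1.65 × 0.3502 = 139.7 ⇒ T = 139.7 / 0.5778 = 242 N.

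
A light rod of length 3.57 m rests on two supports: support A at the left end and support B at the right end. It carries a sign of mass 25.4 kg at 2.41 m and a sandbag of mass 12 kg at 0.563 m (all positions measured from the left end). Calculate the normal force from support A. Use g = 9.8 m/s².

R_A ≈ 180 N

Take moments about support B.
Sign: 25.4 × 9.8 = 248.9 N down at 2.41 m → arm 1.16 m, τ = 248.9 × 1.16 = 288.7 N·m counterclockwise.
Sandbag: 12 × 9.8 = 117.6 N down at 0.563 m → arm 3.007 m, τ = 117.6 × 3.007 = 353.6 N·m counterclockwise.
Net load moment about support B = 642.3 N·m counterclockwise.
Reaction R at support A is upward at 0 m, arm 3.57 m → moment R × 3.57 clockwise.
Setting net torque to zero: R × 3.57 = 642.3 → R = 180 N.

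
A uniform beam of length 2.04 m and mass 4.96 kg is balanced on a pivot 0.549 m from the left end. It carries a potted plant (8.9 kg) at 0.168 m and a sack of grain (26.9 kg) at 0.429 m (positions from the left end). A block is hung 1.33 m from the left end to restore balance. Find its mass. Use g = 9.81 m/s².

m ≈ 5.48 kg

Choose the pivot (at 0.549 m from the left end) as the axis so the support reaction has zero arm there.
Beam weight: 4.96 × 9.81 = 48.66 N down at 1.02 m → arm 0.471 m, τ = 48.66 × 0.471 = 22.92 N·m clockwise.
Potted plant: 8.9 × 9.81 = 87.31 N down at 0.168 m → arm 0.381 m, τ = 87.31 × 0.381 = 33.27 N·m counterclockwise.
Sack of grain: 26.9 × 9.81 = 263.9 N down at 0.429 m → arm 0.12 m, τ = 263.9 × 0.12 = 31.67 N·m counterclockwise.
Net moment of known loads = 42.02 N·m counterclockwise.
An unknown mass m at 1.33 m has arm 0.781 m; its moment is m·g·0.781 clockwise.
Στ = 0 ⇒ m × 9.81 × 0.781 = 42.02 ⇒ m = 42.02 / (9.81 × 0.781) = 5.48 kg.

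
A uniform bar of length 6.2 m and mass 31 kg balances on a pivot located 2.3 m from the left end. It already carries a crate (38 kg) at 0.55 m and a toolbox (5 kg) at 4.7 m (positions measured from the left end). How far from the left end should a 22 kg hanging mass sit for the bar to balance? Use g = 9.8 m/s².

About the pivot (at 2.3 m from the left end):
Beam weight: 31 × 9.8 = 303.8 N down at 3.1 m → arm 0.8 m, τ = 303.8 × 0.8 = 243 N·m clockwise.
Crate: 38 × 9.8 = 372.4 N down at 0.55 m → arm 1.75 m, τ = 372.4 × 1.75 = 651.7 N·m counterclockwise.
Toolbox: 5 × 9.8 = 49 N down at 4.7 m → arm 2.4 m, τ = 49 × 2.4 = 117.6 N·m clockwise.
Net moment of existing loads = 291.1 N·m counterclockwise.
The hanging mass weighs 22 × 9.8 = 215.6 N and must supply an equal clockwise moment, so its lever arm about the pivot is 291.1 / 215.6 = 1.35 m.
That puts it at 2.3 + 1.35 = 3.65 m from the left end.

x ≈ 3.65 m from the left end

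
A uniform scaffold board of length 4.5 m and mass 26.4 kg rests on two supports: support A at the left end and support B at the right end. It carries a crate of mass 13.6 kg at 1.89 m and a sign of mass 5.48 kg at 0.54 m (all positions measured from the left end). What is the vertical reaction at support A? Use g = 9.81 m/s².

R_A ≈ 254 N

Choose support B as the axis so its reaction then has zero moment arm.
Beam weight: 26.4 × 9.81 = 259 N down at 2.25 m → arm 2.25 m, τ = 259 × 2.25 = 582.8 N·m counterclockwise.
Crate: 13.6 × 9.81 = 133.4 N down at 1.89 m → arm 2.61 m, τ = 133.4 × 2.61 = 348.2 N·m counterclockwise.
Sign: 5.48 × 9.81 = 53.76 N down at 0.54 m → arm 3.96 m, τ = 53.76 × 3.96 = 212.9 N·m counterclockwise.
Net load moment about support B = 1144 N·m counterclockwise.
Reaction R at support A is upward at 0 m, arm 4.5 m → moment R × 4.5 clockwise.
For rotational equilibrium, R × 4.5 = 1144, so R = 254 N.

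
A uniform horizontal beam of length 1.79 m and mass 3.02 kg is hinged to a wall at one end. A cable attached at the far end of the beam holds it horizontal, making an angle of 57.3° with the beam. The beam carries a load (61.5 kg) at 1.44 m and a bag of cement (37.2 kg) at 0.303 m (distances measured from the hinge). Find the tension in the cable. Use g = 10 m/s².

T ≈ 681 N

Taking torques about the hinge:
Beam weight: 3.02 × 10 = 30.2 N down at 0.895 m → arm 0.895 m, τ = 30.2 × 0.895 = 27.03 N·m clockwise.
Load: 61.5 × 10 = 615 N down at 1.44 m → arm 1.44 m, τ = 615 × 1.44 = 885.6 N·m clockwise.
Bag of cement: 37.2 × 10 = 372 N down at 0.303 m → arm 0.303 m, τ = 372 × 0.303 = 112.7 N·m clockwise.
Total clockwise load moment = 1025 N·m.
The cable tension T acts at 1.79 m; only its component perpendicular to the beam, T sinθ, produces torque. sin 57.3° = 0.8415.
Setting net torque to zero: T × 1.79 × 0.8415 = 1025 → T = 1025 / 1.506 = 681 N.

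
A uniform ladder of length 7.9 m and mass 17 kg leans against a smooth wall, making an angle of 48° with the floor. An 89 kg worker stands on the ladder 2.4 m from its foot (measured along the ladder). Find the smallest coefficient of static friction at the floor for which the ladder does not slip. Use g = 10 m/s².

μ_min ≈ 0.302

Taking torques about the foot of the ladder:
Ladder weight 17×10 = 170 N acts at 3.95 m along the ladder; its horizontal arm is 3.95·cos48° = 2.643 m → τ = 449.3 N·m clockwise.
Worker: 89×10 = 890 N at 2.4 m → arm 1.606 m → τ = 1429 N·m clockwise.
Wall normal N acts horizontally at the top; its moment arm is the height L sinθ = 7.9·sin48° = 5.871 m, counterclockwise.
Στ = 0 ⇒ N × 5.871 = 1878 ⇒ N = 319.9 N.
ΣFx = 0 ⇒ f = N_wall = 319.9 N. ΣFy = 0 ⇒ N_floor = 1060 N.
μ_min = f / N_floor = 319.9 / 1060 = 0.302.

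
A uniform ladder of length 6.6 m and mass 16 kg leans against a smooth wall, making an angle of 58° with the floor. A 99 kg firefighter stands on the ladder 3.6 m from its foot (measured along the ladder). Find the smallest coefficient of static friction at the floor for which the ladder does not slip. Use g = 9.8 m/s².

Choose the foot of the ladder as the axis so the floor normal and friction both act there and drop out.
Ladder weight 16×9.8 = 156.8 N acts at 3.3 m along the ladder; its horizontal arm is 3.3·cos58° = 1.749 m → τ = 274.2 N·m clockwise.
Firefighter: 99×9.8 = 970.2 N at 3.6 m → arm 1.908 m → τ = 1851 N·m clockwise.
Wall normal N acts horizontally at the top; its moment arm is the height L sinθ = 6.6·sin58° = 5.597 m, counterclockwise.
Setting net torque to zero: N × 5.597 = 2125 → N = 379.7 N.
ΣFx = 0 ⇒ f = N_wall = 379.7 N. ΣFy = 0 ⇒ N_floor = 1127 N.
μ_min = f / N_floor = 379.7 / 1127 = 0.337.

μ_min ≈ 0.337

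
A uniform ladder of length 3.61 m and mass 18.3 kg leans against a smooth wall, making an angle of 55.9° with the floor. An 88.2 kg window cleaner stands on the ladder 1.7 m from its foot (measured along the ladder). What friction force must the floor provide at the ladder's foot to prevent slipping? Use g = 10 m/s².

About the foot of the ladder:
Ladder weight 18.3×10 = 183 N acts at 1.805 m along the ladder; its horizontal arm is 1.805·cos55.9° = 1.012 m → τ = 185.2 N·m clockwise.
Window cleaner: 88.2×10 = 882 N at 1.7 m → arm 0.9531 m → τ = 840.6 N·m clockwise.
Wall normal N acts horizontally at the top; its moment arm is the height L sinθ = 3.61·sin55.9° = 2.989 m, counterclockwise.
Setting net torque to zero: N × 2.989 = 1026 → N = 343 N.
ΣFx = 0: friction at the foot balances the wall's push, so f = N_wall = 343 N.

f ≈ 343 N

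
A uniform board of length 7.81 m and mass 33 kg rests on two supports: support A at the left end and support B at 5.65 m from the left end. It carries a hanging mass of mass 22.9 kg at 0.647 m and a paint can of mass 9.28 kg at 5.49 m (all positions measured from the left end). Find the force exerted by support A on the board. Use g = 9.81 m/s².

R_A ≈ 301 N

Take moments about support B.
Beam weight: 33 × 9.81 = 323.7 N down at 3.905 m → arm 1.745 m, τ = 323.7 × 1.745 = 564.9 N·m counterclockwise.
Hanging mass: 22.9 × 9.81 = 224.6 N down at 0.647 m → arm 5.003 m, τ = 224.6 × 5.003 = 1124 N·m counterclockwise.
Paint can: 9.28 × 9.81 = 91.04 N down at 5.49 m → arm 0.16 m, τ = 91.04 × 0.16 = 14.57 N·m counterclockwise.
Net load moment about support B = 1703 N·m counterclockwise.
Reaction R at support A is upward at 0 m, arm 5.65 m → moment R × 5.65 clockwise.
Balancing moments: R × 5.65 = 1703, giving R = 301 N.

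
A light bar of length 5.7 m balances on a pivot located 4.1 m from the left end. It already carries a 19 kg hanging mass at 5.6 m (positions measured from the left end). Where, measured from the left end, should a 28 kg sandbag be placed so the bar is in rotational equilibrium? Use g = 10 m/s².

x ≈ 3.08 m from the left end

Take moments about the pivot (at 4.1 m from the left end).
Hanging mass: 19 × 10 = 190 N down at 5.6 m → arm 1.5 m, τ = 190 × 1.5 = 285 N·m clockwise.
Net moment of existing loads = 285 N·m clockwise.
The sandbag weighs 28 × 10 = 280 N and must supply an equal counterclockwise moment, so its lever arm about the pivot is 285 / 280 = 1.02 m.
That puts it at 4.1 − 1.02 = 3.08 m from the left end.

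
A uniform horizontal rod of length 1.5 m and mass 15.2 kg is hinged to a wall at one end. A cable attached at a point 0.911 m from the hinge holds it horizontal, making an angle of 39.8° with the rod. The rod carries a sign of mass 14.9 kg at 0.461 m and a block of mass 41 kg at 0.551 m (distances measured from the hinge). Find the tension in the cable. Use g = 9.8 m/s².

Take moments about the hinge.
Beam weight: 15.2 × 9.8 = 149 N down at 0.75 m → arm 0.75 m, τ = 149 × 0.75 = 111.8 N·m clockwise.
Sign: 14.9 × 9.8 = 146 N down at 0.461 m → arm 0.461 m, τ = 146 × 0.461 = 67.31 N·m clockwise.
Block: 41 × 9.8 = 401.8 N down at 0.551 m → arm 0.551 m, τ = 401.8 × 0.551 = 221.4 N·m clockwise.
Total clockwise load moment = 400.5 N·m.
The cable tension T acts at 0.911 m; only its component perpendicular to the rod, T sinθ, produces torque. sin 39.8° = 0.6401.
Balancing moments: T × 0.911 × 0.6401 = 400.5, giving T = 400.5 / 0.5831 = 687 N.

T ≈ 687 N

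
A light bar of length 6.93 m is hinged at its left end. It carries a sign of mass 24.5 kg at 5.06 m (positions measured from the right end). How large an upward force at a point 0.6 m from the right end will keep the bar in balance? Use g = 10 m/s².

Taking torques about the left end:
Sign: 24.5 × 10 = 245 N down at 5.06 m → arm 1.87 m, τ = 245 × 1.87 = 458.2 N·m clockwise.
Net moment of the loads = 458.2 N·m clockwise.
The upward force F acts at a point 0.6 m from the right end, arm 6.33 m, giving F × 6.33 counterclockwise.
Setting net torque to zero: F × 6.33 = 458.2 → F = 458.2 / 6.33 = 72.4 N.

F ≈ 72.4 N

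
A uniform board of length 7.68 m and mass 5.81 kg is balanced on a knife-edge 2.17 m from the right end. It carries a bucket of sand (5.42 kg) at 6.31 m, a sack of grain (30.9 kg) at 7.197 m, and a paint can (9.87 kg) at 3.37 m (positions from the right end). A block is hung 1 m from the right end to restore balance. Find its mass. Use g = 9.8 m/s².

m ≈ 170 kg

Choose the knife-edge (at 2.17 m from the right end) as the axis so the support reaction has zero arm there.
Beam weight: 5.81 × 9.8 = 56.94 N down at 3.84 m → arm 1.67 m, τ = 56.94 × 1.67 = 95.09 N·m counterclockwise.
Bucket of sand: 5.42 × 9.8 = 53.12 N down at 6.31 m → arm 4.14 m, τ = 53.12 × 4.14 = 219.9 N·m counterclockwise.
Sack of grain: 30.9 × 9.8 = 302.8 N down at 7.197 m → arm 5.027 m, τ = 302.8 × 5.027 = 1522 N·m counterclockwise.
Paint can: 9.87 × 9.8 = 96.73 N down at 3.37 m → arm 1.2 m, τ = 96.73 × 1.2 = 116.1 N·m counterclockwise.
Net moment of known loads = 1953 N·m counterclockwise.
An unknown mass m at 1 m has arm 1.17 m; its moment is m·g·1.17 clockwise.
Balancing moments: m × 9.8 × 1.17 = 1953, giving m = 1953 / (9.8 × 1.17) = 170 kg.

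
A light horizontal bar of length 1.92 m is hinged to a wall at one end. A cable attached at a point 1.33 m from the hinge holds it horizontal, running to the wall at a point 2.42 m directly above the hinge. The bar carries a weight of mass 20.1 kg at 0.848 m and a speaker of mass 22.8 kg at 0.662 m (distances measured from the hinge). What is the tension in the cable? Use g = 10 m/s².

T ≈ 276 N

Choose the hinge as the axis so the unknown hinge reaction has zero arm there.
Weight: 20.1 × 10 = 201 N down at 0.848 m → arm 0.848 m, τ = 201 × 0.848 = 170.4 N·m clockwise.
Speaker: 22.8 × 10 = 228 N down at 0.662 m → arm 0.662 m, τ = 228 × 0.662 = 150.9 N·m clockwise.
Total clockwise load moment = 321.3 N·m.
The cable tension T acts at 1.33 m; only its component perpendicular to the bar, T sinθ, produces torque. sinθ = h/√(h²+d²) = 2.42/√(2.42²+1.33²) = 0.8764.
Στ = 0 ⇒ T × 1.33 × 0.8764 = 321.3 ⇒ T = 321.3 / 1.166 = 276 N.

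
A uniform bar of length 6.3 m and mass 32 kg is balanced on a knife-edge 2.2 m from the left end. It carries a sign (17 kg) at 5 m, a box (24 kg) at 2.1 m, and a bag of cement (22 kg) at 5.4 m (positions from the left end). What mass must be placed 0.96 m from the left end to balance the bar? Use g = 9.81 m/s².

m ≈ 118 kg

Take moments about the knife-edge (at 2.2 m from the left end).
Beam weight: 32 × 9.81 = 313.9 N down at 3.15 m → arm 0.95 m, τ = 313.9 × 0.95 = 298.2 N·m clockwise.
Sign: 17 × 9.81 = 166.8 N down at 5 m → arm 2.8 m, τ = 166.8 × 2.8 = 467 N·m clockwise.
Box: 24 × 9.81 = 235.4 N down at 2.1 m → arm 0.1 m, τ = 235.4 × 0.1 = 23.54 N·m counterclockwise.
Bag of cement: 22 × 9.81 = 215.8 N down at 5.4 m → arm 3.2 m, τ = 215.8 × 3.2 = 690.6 N·m clockwise.
Net moment of known loads = 1432 N·m clockwise.
An unknown mass m at 0.96 m has arm 1.24 m; its moment is m·g·1.24 counterclockwise.
Balancing moments: m × 9.81 × 1.24 = 1432, giving m = 1432 / (9.81 × 1.24) = 118 kg.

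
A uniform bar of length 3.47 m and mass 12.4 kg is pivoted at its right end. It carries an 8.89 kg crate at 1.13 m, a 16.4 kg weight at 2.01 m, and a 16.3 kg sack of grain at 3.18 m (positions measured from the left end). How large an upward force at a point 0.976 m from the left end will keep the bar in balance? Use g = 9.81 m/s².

Take moments about the right end.
Beam weight: 12.4 × 9.81 = 121.6 N down at 1.735 m → arm 1.735 m, τ = 121.6 × 1.735 = 211 N·m counterclockwise.
Crate: 8.89 × 9.81 = 87.21 N down at 1.13 m → arm 2.34 m, τ = 87.21 × 2.34 = 204.1 N·m counterclockwise.
Weight: 16.4 × 9.81 = 160.9 N down at 2.01 m → arm 1.46 m, τ = 160.9 × 1.46 = 234.9 N·m counterclockwise.
Sack of grain: 16.3 × 9.81 = 159.9 N down at 3.18 m → arm 0.29 m, τ = 159.9 × 0.29 = 46.37 N·m counterclockwise.
Net moment of the loads = 696.4 N·m counterclockwise.
The upward force F acts at a point 0.976 m from the left end, arm 2.494 m, giving F × 2.494 clockwise.
Balancing moments: F × 2.494 = 696.4, giving F = 696.4 / 2.494 = 279 N.

F ≈ 279 N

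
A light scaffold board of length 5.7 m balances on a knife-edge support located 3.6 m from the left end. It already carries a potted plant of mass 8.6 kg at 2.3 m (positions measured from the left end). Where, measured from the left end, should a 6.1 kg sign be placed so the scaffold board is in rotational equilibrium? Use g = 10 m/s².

x ≈ 5.43 m from the left end

Choose the knife-edge support (at 3.6 m from the left end) as the axis so the support reaction has zero arm there.
Potted plant: 8.6 × 10 = 86 N down at 2.3 m → arm 1.3 m, τ = 86 × 1.3 = 111.8 N·m counterclockwise.
Net moment of existing loads = 111.8 N·m counterclockwise.
The sign weighs 6.1 × 10 = 61 N and must supply an equal clockwise moment, so its lever arm about the knife-edge support is 111.8 / 61 = 1.83 m.
That puts it at 3.6 + 1.83 = 5.43 m from the left end.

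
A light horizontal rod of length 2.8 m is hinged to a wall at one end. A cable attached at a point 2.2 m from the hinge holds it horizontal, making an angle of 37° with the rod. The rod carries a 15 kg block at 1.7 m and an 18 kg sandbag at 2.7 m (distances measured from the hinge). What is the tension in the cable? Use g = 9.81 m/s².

Take moments about the hinge.
Block: 15 × 9.81 = 147.2 N down at 1.7 m → arm 1.7 m, τ = 147.2 × 1.7 = 250.2 N·m clockwise.
Sandbag: 18 × 9.81 = 176.6 N down at 2.7 m → arm 2.7 m, τ = 176.6 × 2.7 = 476.8 N·m clockwise.
Total clockwise load moment = 727 N·m.
The cable tension T acts at 2.2 m; only its component perpendicular to the rod, T sinθ, produces torque. sin 37° = 0.6018.
Στ = 0 ⇒ T × 2.2 × 0.6018 = 727 ⇒ T = 727 / 1.324 = 549 N.

T ≈ 549 N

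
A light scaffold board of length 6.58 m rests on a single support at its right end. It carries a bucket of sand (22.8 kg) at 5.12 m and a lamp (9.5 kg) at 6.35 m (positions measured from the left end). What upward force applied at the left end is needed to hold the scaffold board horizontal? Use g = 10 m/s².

Taking torques about the right end:
Bucket of sand: 22.8 × 10 = 228 N down at 5.12 m → arm 1.46 m, τ = 228 × 1.46 = 332.9 N·m counterclockwise.
Lamp: 9.5 × 10 = 95 N down at 6.35 m → arm 0.23 m, τ = 95 × 0.23 = 21.85 N·m counterclockwise.
Net moment of the loads = 354.8 N·m counterclockwise.
The upward force F acts at the left end, arm 6.58 m, giving F × 6.58 clockwise.
For rotational equilibrium, F × 6.58 = 354.8, so F = 354.8 / 6.58 = 53.9 N.

F ≈ 53.9 N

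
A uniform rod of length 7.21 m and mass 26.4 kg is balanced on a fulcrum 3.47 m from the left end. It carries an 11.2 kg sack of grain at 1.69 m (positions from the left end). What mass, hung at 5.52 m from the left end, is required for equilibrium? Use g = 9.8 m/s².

m ≈ 7.99 kg

About the fulcrum (at 3.47 m from the left end):
Beam weight: 26.4 × 9.8 = 258.7 N down at 3.605 m → arm 0.135 m, τ = 258.7 × 0.135 = 34.92 N·m clockwise.
Sack of grain: 11.2 × 9.8 = 109.8 N down at 1.69 m → arm 1.78 m, τ = 109.8 × 1.78 = 195.4 N·m counterclockwise.
Net moment of known loads = 160.5 N·m counterclockwise.
An unknown mass m at 5.52 m has arm 2.05 m; its moment is m·g·2.05 clockwise.
Balancing moments: m × 9.8 × 2.05 = 160.5, giving m = 160.5 / (9.8 × 2.05) = 7.99 kg.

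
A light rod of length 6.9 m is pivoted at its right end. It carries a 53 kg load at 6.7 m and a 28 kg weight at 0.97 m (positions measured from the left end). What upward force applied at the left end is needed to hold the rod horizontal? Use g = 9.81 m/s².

About the right end:
Load: 53 × 9.81 = 519.9 N down at 6.7 m → arm 0.2 m, τ = 519.9 × 0.2 = 104 N·m counterclockwise.
Weight: 28 × 9.81 = 274.7 N down at 0.97 m → arm 5.93 m, τ = 274.7 × 5.93 = 1629 N·m counterclockwise.
Net moment of the loads = 1733 N·m counterclockwise.
The upward force F acts at the left end, arm 6.9 m, giving F × 6.9 clockwise.
Στ = 0 ⇒ F × 6.9 = 1733 ⇒ F = 1733 / 6.9 = 251 N.

F ≈ 251 N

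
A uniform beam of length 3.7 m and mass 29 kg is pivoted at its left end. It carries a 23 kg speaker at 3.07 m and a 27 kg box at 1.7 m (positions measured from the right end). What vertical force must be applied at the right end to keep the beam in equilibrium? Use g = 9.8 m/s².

Take moments about the left end.
Beam weight: 29 × 9.8 = 284.2 N down at 1.85 m → arm 1.85 m, τ = 284.2 × 1.85 = 525.8 N·m clockwise.
Speaker: 23 × 9.8 = 225.4 N down at 3.07 m → arm 0.63 m, τ = 225.4 × 0.63 = 142 N·m clockwise.
Box: 27 × 9.8 = 264.6 N down at 1.7 m → arm 2 m, τ = 264.6 × 2 = 529.2 N·m clockwise.
Net moment of the loads = 1197 N·m clockwise.
The upward force F acts at the right end, arm 3.7 m, giving F × 3.7 counterclockwise.
Setting net torque to zero: F × 3.7 = 1197 → F = 1197 / 3.7 = 324 N.

F ≈ 324 N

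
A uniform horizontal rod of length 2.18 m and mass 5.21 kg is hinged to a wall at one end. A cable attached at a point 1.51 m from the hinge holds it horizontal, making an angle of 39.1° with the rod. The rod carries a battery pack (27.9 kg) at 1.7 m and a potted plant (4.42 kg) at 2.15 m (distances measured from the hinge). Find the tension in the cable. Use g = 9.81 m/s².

T ≈ 645 N

Take moments about the hinge.
Beam weight: 5.21 × 9.81 = 51.11 N down at 1.09 m → arm 1.09 m, τ = 51.11 × 1.09 = 55.71 N·m clockwise.
Battery pack: 27.9 × 9.81 = 273.7 N down at 1.7 m → arm 1.7 m, τ = 273.7 × 1.7 = 465.3 N·m clockwise.
Potted plant: 4.42 × 9.81 = 43.36 N down at 2.15 m → arm 2.15 m, τ = 43.36 × 2.15 = 93.22 N·m clockwise.
Total clockwise load moment = 614.2 N·m.
The cable tension T acts at 1.51 m; only its component perpendicular to the rod, T sinθ, produces torque. sin 39.1° = 0.6307.
Setting net torque to zero: T × 1.51 × 0.6307 = 614.2 → T = 614.2 / 0.9524 = 645 N.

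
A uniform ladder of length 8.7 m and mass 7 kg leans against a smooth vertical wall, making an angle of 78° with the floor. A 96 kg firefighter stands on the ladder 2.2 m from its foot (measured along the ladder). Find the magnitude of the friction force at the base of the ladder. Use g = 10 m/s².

f ≈ 59 N

Take moments about the foot of the ladder.
Ladder weight 7×10 = 70 N acts at 4.35 m along the ladder; its horizontal arm is 4.35·cos78° = 0.9044 m → τ = 63.31 N·m clockwise.
Firefighter: 96×10 = 960 N at 2.2 m → arm 0.4574 m → τ = 439.1 N·m clockwise.
Wall normal N acts horizontally at the top; its moment arm is the height L sinθ = 8.7·sin78° = 8.51 m, counterclockwise.
For rotational equilibrium, N × 8.51 = 502.4, so N = 59 N.
ΣFx = 0: friction at the foot balances the wall's push, so f = N_wall = 59 N.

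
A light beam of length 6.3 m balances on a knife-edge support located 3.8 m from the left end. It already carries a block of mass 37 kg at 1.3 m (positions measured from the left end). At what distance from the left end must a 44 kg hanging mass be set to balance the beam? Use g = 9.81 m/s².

x ≈ 5.9 m from the left end

Choose the knife-edge support (at 3.8 m from the left end) as the axis so the support reaction has zero arm there.
Block: 37 × 9.81 = 363 N down at 1.3 m → arm 2.5 m, τ = 363 × 2.5 = 907.5 N·m counterclockwise.
Net moment of existing loads = 907.5 N·m counterclockwise.
The hanging mass weighs 44 × 9.81 = 431.6 N and must supply an equal clockwise moment, so its lever arm about the knife-edge support is 907.5 / 431.6 = 2.1 m.
That puts it at 3.8 + 2.1 = 5.9 m from the left end.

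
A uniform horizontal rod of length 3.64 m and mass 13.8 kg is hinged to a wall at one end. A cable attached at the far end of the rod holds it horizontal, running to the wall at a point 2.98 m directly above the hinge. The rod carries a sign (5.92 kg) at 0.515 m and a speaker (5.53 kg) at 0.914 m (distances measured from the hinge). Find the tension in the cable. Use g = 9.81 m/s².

T ≈ 141 N

About the hinge:
Beam weight: 13.8 × 9.81 = 135.4 N down at 1.82 m → arm 1.82 m, τ = 135.4 × 1.82 = 246.4 N·m clockwise.
Sign: 5.92 × 9.81 = 58.08 N down at 0.515 m → arm 0.515 m, τ = 58.08 × 0.515 = 29.91 N·m clockwise.
Speaker: 5.53 × 9.81 = 54.25 N down at 0.914 m → arm 0.914 m, τ = 54.25 × 0.914 = 49.58 N·m clockwise.
Total clockwise load moment = 325.9 N·m.
The cable tension T acts at 3.64 m; only its component perpendicular to the rod, T sinθ, produces torque. sinθ = h/√(h²+d²) = 2.98/√(2.98²+3.64²) = 0.6335.
Στ = 0 ⇒ T × 3.64 × 0.6335 = 325.9 ⇒ T = 325.9 / 2.306 = 141 N.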